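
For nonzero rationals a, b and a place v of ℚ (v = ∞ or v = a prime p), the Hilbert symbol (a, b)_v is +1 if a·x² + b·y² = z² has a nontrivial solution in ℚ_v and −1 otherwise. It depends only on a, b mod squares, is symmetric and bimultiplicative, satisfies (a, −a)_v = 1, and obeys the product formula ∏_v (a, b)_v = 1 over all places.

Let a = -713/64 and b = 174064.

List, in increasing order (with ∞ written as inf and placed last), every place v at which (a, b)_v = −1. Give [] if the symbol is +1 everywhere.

[2, 11, 31, 43]

(a, b) ≡ (-713, 10879) mod (ℚ^×)²; places V = {2, 11, 23, 31, 43, ∞}.
(a,b)_23: α=1, u≡20; β=1, v≡1 (mod 23); (20|23)=-1, (1|23)=+1; sign (−1)^1·-1^1·+1^1 = +1.
(a,b)_11: α=0, u≡10; β=1, v≡6 (mod 11); (10|11)=-1, (6|11)=-1; sign (−1)^0·-1^1·-1^0 = -1.
(a,b)_31: α=1, u≡4; β=0, v≡30 (mod 31); (4|31)=+1, (30|31)=-1; sign (−1)^0·+1^0·-1^1 = -1.
(a,b)_43: α=0, u≡7; β=1, v≡6 (mod 43); (7|43)=-1, (6|43)=+1; sign (−1)^0·-1^1·+1^0 = -1.
(a,b)_∞: sgn(-713)=−, sgn(10879)=+, so +1.
(a,b)_2: α=-6, β=4; u≡7, v≡7 (mod 8); ε(u)ε(v)=1·1, αω(v)=-6·0, βω(u)=4·0; sum ≡ 1  ⇒  -1.
|Ram(-713, 10879)| = 4, even; anisotropic at {2, 11, 31, 43}.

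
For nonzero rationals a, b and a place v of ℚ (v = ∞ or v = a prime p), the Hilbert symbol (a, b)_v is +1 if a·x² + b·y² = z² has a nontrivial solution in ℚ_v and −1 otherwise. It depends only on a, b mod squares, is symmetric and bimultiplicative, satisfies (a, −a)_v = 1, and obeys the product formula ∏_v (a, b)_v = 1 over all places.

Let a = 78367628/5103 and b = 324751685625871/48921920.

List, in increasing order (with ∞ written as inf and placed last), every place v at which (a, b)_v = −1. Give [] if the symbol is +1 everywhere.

[7, 19, 29, 37]

(a, b) ≡ (142709, 762755) mod (ℚ^×)²; places V = {2, 3, 5, 7, 17, 19, 23, 29, 31, 37, 43, ∞}.
(a,b)_17: α=0, u≡14; β=-2, v≡4 (mod 17); (14|17)=-1, (4|17)=+1; sign (−1)^0·-1^-2·+1^0 = +1.
(a,b)_19: α=1, u≡17; β=1, v≡6 (mod 19); (17|19)=+1, (6|19)=+1; sign (−1)^1·+1^1·+1^1 = -1.
(a,b)_29: α=1, u≡4; β=2, v≡8 (mod 29); (4|29)=+1, (8|29)=-1; sign (−1)^0·+1^2·-1^1 = -1.
(a,b)_∞: sgn(142709)=+, sgn(762755)=+, so +1.
(a,b)_37: α=1, u≡7; β=3, v≡6 (mod 37); (7|37)=+1, (6|37)=-1; sign (−1)^0·+1^3·-1^1 = -1.
(a,b)_31: α=2, u≡14; β=1, v≡15 (mod 31); (14|31)=+1, (15|31)=-1; sign (−1)^0·+1^1·-1^2 = +1.
(a,b)_2: α=2, β=-6; u≡5, v≡3 (mod 8); ε(u)ε(v)=0·1, αω(v)=2·1, βω(u)=-6·1; sum ≡ 0  ⇒  +1.
(a,b)_5: α=0, u≡1; β=-1, v≡4 (mod 5); (1|5)=+1, (4|5)=+1; sign (−1)^0·+1^-1·+1^0 = +1.
(a,b)_7: α=-1, u≡3; β=1, v≡3 (mod 7); (3|7)=-1, (3|7)=-1; sign (−1)^1·-1^1·-1^-1 = -1.
(a,b)_23: α=0, u≡14; β=-2, v≡18 (mod 23); (14|23)=-1, (18|23)=+1; sign (−1)^0·-1^-2·+1^0 = +1.
(a,b)_43: α=0, u≡40; β=2, v≡40 (mod 43); (40|43)=+1, (40|43)=+1; sign (−1)^0·+1^2·+1^0 = +1.
(a,b)_3: α=-6, u≡2; β=0, v≡2 (mod 3); (2|3)=-1, (2|3)=-1; sign (−1)^0·-1^0·-1^-6 = +1.
Ram(142709, 762755) = {7, 19, 29, 37}; no ℚ_7-point on the conic.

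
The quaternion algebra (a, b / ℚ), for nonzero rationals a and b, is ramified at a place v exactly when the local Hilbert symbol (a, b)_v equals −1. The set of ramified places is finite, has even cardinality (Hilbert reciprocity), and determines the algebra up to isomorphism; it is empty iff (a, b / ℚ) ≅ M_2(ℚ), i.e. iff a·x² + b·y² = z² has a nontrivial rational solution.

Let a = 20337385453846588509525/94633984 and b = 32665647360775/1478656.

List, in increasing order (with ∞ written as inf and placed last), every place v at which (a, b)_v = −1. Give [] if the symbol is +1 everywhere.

(a, b) ≡ (26381, 14911) mod (ℚ^×)²; places V = {2, 3, 5, 11, 13, 19, 23, 31, 37, ∞}.
(a,b)_3: α=2, u≡2; β=0, v≡1 (mod 3); (2|3)=-1, (1|3)=+1; sign (−1)^0·-1^0·+1^2 = +1.
(a,b)_∞: sgn(26381)=+, sgn(14911)=+, so +1.
(a,b)_5: α=2, u≡4; β=2, v≡1 (mod 5); (4|5)=+1, (1|5)=+1; sign (−1)^0·+1^2·+1^2 = +1.
(a,b)_31: α=1, u≡4; β=1, v≡5 (mod 31); (4|31)=+1, (5|31)=+1; sign (−1)^1·+1^1·+1^1 = -1.
(a,b)_11: α=2, u≡1; β=2, v≡8 (mod 11); (1|11)=+1, (8|11)=-1; sign (−1)^0·+1^2·-1^2 = +1.
(a,b)_19: α=-2, u≡7; β=-2, v≡13 (mod 19); (7|19)=+1, (13|19)=-1; sign (−1)^0·+1^-2·-1^-2 = +1.
(a,b)_23: α=3, u≡14; β=2, v≡20 (mod 23); (14|23)=-1, (20|23)=-1; sign (−1)^0·-1^2·-1^3 = -1.
(a,b)_37: α=5, u≡10; β=3, v≡4 (mod 37); (10|37)=+1, (4|37)=+1; sign (−1)^0·+1^3·+1^5 = +1.
(a,b)_13: α=4, u≡4; β=1, v≡1 (mod 13); (4|13)=+1, (1|13)=+1; sign (−1)^0·+1^1·+1^4 = +1.
(a,b)_2: α=-18, β=-12; u≡5, v≡7 (mod 8); ε(u)ε(v)=0·1, αω(v)=-18·0, βω(u)=-12·1; sum ≡ 0  ⇒  +1.
Ram(26381, 14911) = {23, 31}; no ℚ_23-point on the conic.

[23, 31]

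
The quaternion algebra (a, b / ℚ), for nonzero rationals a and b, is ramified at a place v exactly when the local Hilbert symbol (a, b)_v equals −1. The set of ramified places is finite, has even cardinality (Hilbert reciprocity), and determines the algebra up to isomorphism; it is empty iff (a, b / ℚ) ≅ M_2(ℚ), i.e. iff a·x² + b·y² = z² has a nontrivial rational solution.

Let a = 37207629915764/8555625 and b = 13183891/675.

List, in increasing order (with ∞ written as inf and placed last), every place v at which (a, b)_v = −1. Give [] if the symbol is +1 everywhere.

[3, 17]

(a, b) ≡ (2261, 57) mod (ℚ^×)²; places V = {2, 3, 5, 7, 11, 13, 17, 19, ∞}.
(a,b)_11: α=2, u≡2; β=0, v≡7 (mod 11); (2|11)=-1, (7|11)=-1; sign (−1)^0·-1^0·-1^2 = +1.
(a,b)_∞: sgn(2261)=+, sgn(57)=+, so +1.
(a,b)_13: α=-2, u≡3; β=0, v≡7 (mod 13); (3|13)=+1, (7|13)=-1; sign (−1)^0·+1^0·-1^-2 = +1.
(a,b)_3: α=-4, u≡2; β=-3, v≡1 (mod 3); (2|3)=-1, (1|3)=+1; sign (−1)^0·-1^-3·+1^-4 = -1.
(a,b)_7: α=7, u≡2; β=4, v≡1 (mod 7); (2|7)=+1, (1|7)=+1; sign (−1)^0·+1^4·+1^7 = +1.
(a,b)_17: α=3, u≡5; β=2, v≡12 (mod 17); (5|17)=-1, (12|17)=-1; sign (−1)^0·-1^2·-1^3 = -1.
(a,b)_2: α=2, β=0; u≡5, v≡1 (mod 8); ε(u)ε(v)=0·0, αω(v)=2·0, βω(u)=0·1; sum ≡ 0  ⇒  +1.
(a,b)_19: α=1, u≡9; β=1, v≡18 (mod 19); (9|19)=+1, (18|19)=-1; sign (−1)^1·+1^1·-1^1 = +1.
(a,b)_5: α=-4, u≡1; β=-2, v≡3 (mod 5); (1|5)=+1, (3|5)=-1; sign (−1)^0·+1^-2·-1^-4 = +1.
Ram(2261, 57) = {3, 17}; no ℚ_3-point on the conic.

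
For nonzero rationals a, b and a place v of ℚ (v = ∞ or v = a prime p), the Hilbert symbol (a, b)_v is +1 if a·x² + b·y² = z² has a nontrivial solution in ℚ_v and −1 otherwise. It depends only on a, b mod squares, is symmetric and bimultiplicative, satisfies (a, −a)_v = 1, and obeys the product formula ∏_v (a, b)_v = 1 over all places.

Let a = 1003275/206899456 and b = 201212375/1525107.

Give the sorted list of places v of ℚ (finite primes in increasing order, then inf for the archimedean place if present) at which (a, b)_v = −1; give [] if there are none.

[7, 13]

(a, b) ≡ (91, 1365) mod (ℚ^×)²; places V = {2, 3, 5, 7, 13, 19, 23, 29, 31, ∞}.
(a,b)_19: α=0, u≡18; β=2, v≡7 (mod 19); (18|19)=-1, (7|19)=+1; sign (−1)^0·-1^2·+1^0 = +1.
(a,b)_29: α=-2, u≡28; β=0, v≡12 (mod 29); (28|29)=+1, (12|29)=-1; sign (−1)^0·+1^0·-1^-2 = +1.
(a,b)_13: α=1, u≡2; β=1, v≡3 (mod 13); (2|13)=-1, (3|13)=+1; sign (−1)^0·-1^1·+1^1 = -1.
(a,b)_∞: sgn(91)=+, sgn(1365)=+, so +1.
(a,b)_2: α=-8, β=0; u≡3, v≡5 (mod 8); ε(u)ε(v)=1·0, αω(v)=-8·1, βω(u)=0·1; sum ≡ 0  ⇒  +1.
(a,b)_7: α=3, u≡6; β=3, v≡6 (mod 7); (6|7)=-1, (6|7)=-1; sign (−1)^1·-1^3·-1^3 = -1.
(a,b)_3: α=2, u≡1; β=-1, v≡2 (mod 3); (1|3)=+1, (2|3)=-1; sign (−1)^0·+1^-1·-1^2 = +1.
(a,b)_23: α=0, u≡7; β=-2, v≡9 (mod 23); (7|23)=-1, (9|23)=+1; sign (−1)^0·-1^-2·+1^0 = +1.
(a,b)_5: α=2, u≡1; β=3, v≡2 (mod 5); (1|5)=+1, (2|5)=-1; sign (−1)^0·+1^3·-1^2 = +1.
(a,b)_31: α=-2, u≡22; β=-2, v≡4 (mod 31); (22|31)=-1, (4|31)=+1; sign (−1)^0·-1^-2·+1^-2 = +1.
Ram(91, 1365) = {7, 13}; no ℚ_7-point on the conic.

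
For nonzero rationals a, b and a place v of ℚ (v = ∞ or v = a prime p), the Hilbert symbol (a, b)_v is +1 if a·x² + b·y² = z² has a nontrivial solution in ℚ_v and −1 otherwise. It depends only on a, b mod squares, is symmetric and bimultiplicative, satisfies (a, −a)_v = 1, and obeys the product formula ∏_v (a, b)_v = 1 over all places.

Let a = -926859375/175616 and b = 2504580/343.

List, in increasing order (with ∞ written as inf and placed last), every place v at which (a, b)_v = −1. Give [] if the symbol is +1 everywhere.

Mod squares: a ≡ -546, b ≡ 25935. Check v ∈ {∞, 2, 3, 5, 7, 13, 19}.
v=2: v_2(a)=-9, v_2(b)=2; units ≡ 7, 7 (mod 8); ε·ε+αω+βω = 1·1+-9·0+2·0 ≡ 1  ⇒  (a,b)_2 = -1.
v=19: a=19^0·(≡7), b=19^1·(≡17) mod 19; (7|19)=+1, (17|19)=+1; (−1)^{0·1·9}·(+1)^1·(+1)^0 = +1.
v=7: a=7^-3·(≡6), b=7^-3·(≡1) mod 7; (6|7)=-1, (1|7)=+1; (−1)^{-3·-3·3}·(-1)^-3·(+1)^-3 = +1.
v=3: a=3^3·(≡1), b=3^1·(≡2) mod 3; (1|3)=+1, (2|3)=-1; (−1)^{3·1·1}·(+1)^1·(-1)^3 = +1.
v=13: a=13^3·(≡12), b=13^3·(≡7) mod 13; (12|13)=+1, (7|13)=-1; (−1)^{3·3·6}·(+1)^3·(-1)^3 = -1.
v=5: a=5^6·(≡1), b=5^1·(≡2) mod 5; (1|5)=+1, (2|5)=-1; (−1)^{6·1·2}·(+1)^1·(-1)^6 = +1.
v=∞: -546 < 0 and 25935 > 0  ⇒  (a,b)_∞ = +1.
|Ram(-546, 25935)| = 2, even; anisotropic at {2, 13}.

[2, 13]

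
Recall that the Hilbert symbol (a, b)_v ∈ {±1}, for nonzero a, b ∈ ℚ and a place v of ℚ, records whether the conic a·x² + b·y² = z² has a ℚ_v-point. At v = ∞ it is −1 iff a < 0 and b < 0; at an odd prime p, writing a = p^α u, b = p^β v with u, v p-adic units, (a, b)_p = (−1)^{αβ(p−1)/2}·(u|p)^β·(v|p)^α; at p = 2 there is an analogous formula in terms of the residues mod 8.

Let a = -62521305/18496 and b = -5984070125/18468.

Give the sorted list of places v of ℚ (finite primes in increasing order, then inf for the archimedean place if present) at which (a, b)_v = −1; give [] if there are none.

(a, b) ≡ (-10545, -285) mod (ℚ^×)²; places V = {2, 3, 5, 7, 11, 17, 19, 37, ∞}.
(a,b)_17: α=-2, u≡12; β=2, v≡16 (mod 17); (12|17)=-1, (16|17)=+1; sign (−1)^0·-1^2·+1^-2 = +1.
(a,b)_19: α=1, u≡8; β=-1, v≡5 (mod 19); (8|19)=-1, (5|19)=+1; sign (−1)^1·-1^-1·+1^1 = +1.
(a,b)_7: α=2, u≡4; β=0, v≡1 (mod 7); (4|7)=+1, (1|7)=+1; sign (−1)^0·+1^0·+1^2 = +1.
(a,b)_2: α=-6, β=-2; u≡7, v≡3 (mod 8); ε(u)ε(v)=1·1, αω(v)=-6·1, βω(u)=-2·0; sum ≡ 1  ⇒  -1.
(a,b)_3: α=1, u≡1; β=-5, v≡1 (mod 3); (1|3)=+1, (1|3)=+1; sign (−1)^1·+1^-5·+1^1 = -1.
(a,b)_37: α=1, u≡3; β=2, v≡11 (mod 37); (3|37)=+1, (11|37)=+1; sign (−1)^0·+1^2·+1^1 = +1.
(a,b)_∞: sgn(-10545)=−, sgn(-285)=−, so -1.
(a,b)_11: α=2, u≡4; β=2, v≡5 (mod 11); (4|11)=+1, (5|11)=+1; sign (−1)^0·+1^2·+1^2 = +1.
(a,b)_5: α=1, u≡4; β=3, v≡3 (mod 5); (4|5)=+1, (3|5)=-1; sign (−1)^0·+1^3·-1^1 = -1.
Ram(-10545, -285) = {2, 3, 5, ∞}; no ℚ_2-point on the conic.

[2, 3, 5, inf]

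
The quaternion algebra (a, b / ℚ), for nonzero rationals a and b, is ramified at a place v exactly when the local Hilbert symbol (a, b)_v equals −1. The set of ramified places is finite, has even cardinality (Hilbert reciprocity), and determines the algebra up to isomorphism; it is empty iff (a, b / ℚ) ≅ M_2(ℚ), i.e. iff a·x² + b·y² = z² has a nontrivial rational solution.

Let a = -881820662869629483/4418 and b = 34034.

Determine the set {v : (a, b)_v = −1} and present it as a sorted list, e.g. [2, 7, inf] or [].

[2, 3, 11, 17]

(a, b) ≡ (-6006, 34034) mod (ℚ^×)²; places V = {2, 3, 7, 11, 13, 17, 19, 47, 53, ∞}.
(a,b)_17: α=2, u≡12; β=1, v≡13 (mod 17); (12|17)=-1, (13|17)=+1; sign (−1)^0·-1^1·+1^2 = -1.
(a,b)_11: α=3, u≡9; β=1, v≡3 (mod 11); (9|11)=+1, (3|11)=+1; sign (−1)^1·+1^1·+1^3 = -1.
(a,b)_47: α=-2, u≡23; β=0, v≡6 (mod 47); (23|47)=-1, (6|47)=+1; sign (−1)^0·-1^0·+1^-2 = +1.
(a,b)_2: α=-1, β=1; u≡5, v≡1 (mod 8); ε(u)ε(v)=0·0, αω(v)=-1·0, βω(u)=1·1; sum ≡ 1  ⇒  -1.
(a,b)_13: α=3, u≡7; β=1, v≡5 (mod 13); (7|13)=-1, (5|13)=-1; sign (−1)^0·-1^1·-1^3 = +1.
(a,b)_7: α=3, u≡6; β=1, v≡4 (mod 7); (6|7)=-1, (4|7)=+1; sign (−1)^1·-1^1·+1^3 = +1.
(a,b)_53: α=2, u≡13; β=0, v≡8 (mod 53); (13|53)=+1, (8|53)=-1; sign (−1)^0·+1^0·-1^2 = +1.
(a,b)_∞: sgn(-6006)=−, sgn(34034)=+, so +1.
(a,b)_19: α=2, u≡9; β=0, v≡5 (mod 19); (9|19)=+1, (5|19)=+1; sign (−1)^0·+1^0·+1^2 = +1.
(a,b)_3: α=1, u≡2; β=0, v≡2 (mod 3); (2|3)=-1, (2|3)=-1; sign (−1)^0·-1^0·-1^1 = -1.
|Ram(-6006, 34034)| = 4, even; anisotropic at {2, 3, 11, 17}.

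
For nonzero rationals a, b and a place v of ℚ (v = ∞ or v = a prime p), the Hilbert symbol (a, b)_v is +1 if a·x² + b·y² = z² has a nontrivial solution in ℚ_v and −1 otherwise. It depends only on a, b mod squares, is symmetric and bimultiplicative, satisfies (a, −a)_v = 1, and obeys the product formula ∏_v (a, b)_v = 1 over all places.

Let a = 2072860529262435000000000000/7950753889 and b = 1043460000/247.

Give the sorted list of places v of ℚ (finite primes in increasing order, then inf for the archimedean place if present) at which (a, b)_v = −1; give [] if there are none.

[5, 11, 19, 31]

(a, b) ≡ (2635, 2863718) mod (ℚ^×)²; places V = {2, 3, 5, 11, 13, 17, 19, 31, ∞}.
(a,b)_2: α=12, β=5; u≡3, v≡3 (mod 8); ε(u)ε(v)=1·1, αω(v)=12·1, βω(u)=5·1; sum ≡ 0  ⇒  +1.
(a,b)_17: α=5, u≡8; β=1, v≡8 (mod 17); (8|17)=+1, (8|17)=+1; sign (−1)^0·+1^1·+1^5 = +1.
(a,b)_5: α=13, u≡3; β=4, v≡3 (mod 5); (3|5)=-1, (3|5)=-1; sign (−1)^0·-1^4·-1^13 = -1.
(a,b)_19: α=-6, u≡8; β=-1, v≡2 (mod 19); (8|19)=-1, (2|19)=-1; sign (−1)^0·-1^-1·-1^-6 = -1.
(a,b)_3: α=4, u≡1; β=2, v≡2 (mod 3); (1|3)=+1, (2|3)=-1; sign (−1)^0·+1^2·-1^4 = +1.
(a,b)_31: α=3, u≡22; β=1, v≡17 (mod 31); (22|31)=-1, (17|31)=-1; sign (−1)^1·-1^1·-1^3 = -1.
(a,b)_∞: sgn(2635)=+, sgn(2863718)=+, so +1.
(a,b)_11: α=2, u≡6; β=1, v≡3 (mod 11); (6|11)=-1, (3|11)=+1; sign (−1)^0·-1^1·+1^2 = -1.
(a,b)_13: α=-2, u≡10; β=-1, v≡4 (mod 13); (10|13)=+1, (4|13)=+1; sign (−1)^0·+1^-1·+1^-2 = +1.
Ram(2635, 2863718) = {5, 11, 19, 31}; no ℚ_5-point on the conic.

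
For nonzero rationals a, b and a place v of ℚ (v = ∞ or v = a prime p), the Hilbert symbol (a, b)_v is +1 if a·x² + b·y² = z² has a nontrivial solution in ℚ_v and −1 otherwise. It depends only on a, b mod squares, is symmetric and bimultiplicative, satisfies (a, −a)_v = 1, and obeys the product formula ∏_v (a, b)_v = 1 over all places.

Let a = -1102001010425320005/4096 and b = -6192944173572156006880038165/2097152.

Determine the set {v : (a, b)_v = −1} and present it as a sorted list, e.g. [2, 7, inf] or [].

Mod squares: a ≡ -5, b ≡ -44330. Check v ∈ {∞, 2, 3, 5, 7, 11, 13, 17, 31, 41}.
v=7: a=7^2·(≡4), b=7^4·(≡4) mod 7; (4|7)=+1, (4|7)=+1; (−1)^{2·4·3}·(+1)^4·(+1)^2 = +1.
v=3: a=3^4·(≡1), b=3^6·(≡1) mod 3; (1|3)=+1, (1|3)=+1; (−1)^{4·6·1}·(+1)^6·(+1)^4 = +1.
v=13: a=13^2·(≡6), b=13^1·(≡1) mod 13; (6|13)=-1, (1|13)=+1; (−1)^{2·1·6}·(-1)^1·(+1)^2 = -1.
v=5: a=5^1·(≡4), b=5^1·(≡1) mod 5; (4|5)=+1, (1|5)=+1; (−1)^{1·1·2}·(+1)^1·(+1)^1 = +1.
v=∞: -5 < 0 and -44330 < 0  ⇒  (a,b)_∞ = -1.
v=31: a=31^2·(≡15), b=31^3·(≡17) mod 31; (15|31)=-1, (17|31)=-1; (−1)^{2·3·15}·(-1)^3·(-1)^2 = -1.
v=2: v_2(a)=-12, v_2(b)=-21; units ≡ 3, 3 (mod 8); ε·ε+αω+βω = 1·1+-12·1+-21·1 ≡ 0  ⇒  (a,b)_2 = +1.
v=11: a=11^2·(≡6), b=11^3·(≡6) mod 11; (6|11)=-1, (6|11)=-1; (−1)^{2·3·5}·(-1)^3·(-1)^2 = -1.
v=17: a=17^0·(≡10), b=17^2·(≡6) mod 17; (10|17)=-1, (6|17)=-1; (−1)^{0·2·8}·(-1)^2·(-1)^0 = +1.
v=41: a=41^4·(≡37), b=41^6·(≡4) mod 41; (37|41)=+1, (4|41)=+1; (−1)^{4·6·20}·(+1)^6·(+1)^4 = +1.
(-5, -44330 / ℚ) ramifies at {11, 13, 31, ∞}: a division algebra.

[11, 13, 31, inf]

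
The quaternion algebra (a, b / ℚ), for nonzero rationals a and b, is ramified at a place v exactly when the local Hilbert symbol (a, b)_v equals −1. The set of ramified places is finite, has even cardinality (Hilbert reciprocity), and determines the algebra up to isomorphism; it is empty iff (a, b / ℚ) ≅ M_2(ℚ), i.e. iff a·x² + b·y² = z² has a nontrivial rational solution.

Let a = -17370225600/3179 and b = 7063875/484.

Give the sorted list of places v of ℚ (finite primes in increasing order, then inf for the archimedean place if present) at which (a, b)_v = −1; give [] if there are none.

[2, 7]

Mod squares: a ≡ -14421, b ≡ 31395. Check v ∈ {∞, 2, 3, 5, 7, 11, 13, 17, 19, 23}.
v=13: a=13^2·(≡1), b=13^1·(≡9) mod 13; (1|13)=+1, (9|13)=+1; (−1)^{2·1·6}·(+1)^1·(+1)^2 = +1.
v=11: a=11^-1·(≡3), b=11^-2·(≡4) mod 11; (3|11)=+1, (4|11)=+1; (−1)^{-1·-2·5}·(+1)^-2·(+1)^-1 = +1.
v=5: a=5^2·(≡4), b=5^3·(≡4) mod 5; (4|5)=+1, (4|5)=+1; (−1)^{2·3·2}·(+1)^3·(+1)^2 = +1.
v=3: a=3^1·(≡2), b=3^3·(≡1) mod 3; (2|3)=-1, (1|3)=+1; (−1)^{1·3·1}·(-1)^3·(+1)^1 = +1.
v=19: a=19^1·(≡5), b=19^0·(≡4) mod 19; (5|19)=+1, (4|19)=+1; (−1)^{1·0·9}·(+1)^0·(+1)^1 = +1.
v=∞: -14421 < 0 and 31395 > 0  ⇒  (a,b)_∞ = +1.
v=2: v_2(a)=6, v_2(b)=-2; units ≡ 3, 3 (mod 8); ε·ε+αω+βω = 1·1+6·1+-2·1 ≡ 1  ⇒  (a,b)_2 = -1.
v=7: a=7^2·(≡6), b=7^1·(≡5) mod 7; (6|7)=-1, (5|7)=-1; (−1)^{2·1·3}·(-1)^1·(-1)^2 = -1.
v=17: a=17^-2·(≡7), b=17^0·(≡15) mod 17; (7|17)=-1, (15|17)=+1; (−1)^{-2·0·8}·(-1)^0·(+1)^-2 = +1.
v=23: a=23^1·(≡22), b=23^1·(≡6) mod 23; (22|23)=-1, (6|23)=+1; (−1)^{1·1·11}·(-1)^1·(+1)^1 = +1.
|Ram(-14421, 31395)| = 2, even; anisotropic at {2, 7}.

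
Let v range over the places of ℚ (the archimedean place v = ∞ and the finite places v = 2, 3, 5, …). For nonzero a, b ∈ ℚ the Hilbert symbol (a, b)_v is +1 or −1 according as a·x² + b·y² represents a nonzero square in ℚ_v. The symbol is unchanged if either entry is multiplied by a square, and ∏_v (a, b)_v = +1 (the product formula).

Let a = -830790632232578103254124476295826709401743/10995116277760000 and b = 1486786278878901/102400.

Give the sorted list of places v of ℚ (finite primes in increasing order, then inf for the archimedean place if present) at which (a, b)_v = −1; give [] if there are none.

[7, 23, 37, 43]

(a, b) ≡ (-2360743, 2817661) mod (ℚ^×)²; places V = {2, 3, 5, 7, 11, 13, 19, 23, 31, 37, 43, ∞}.
(a,b)_2: α=-44, β=-12; u≡1, v≡5 (mod 8); ε(u)ε(v)=0·0, αω(v)=-44·1, βω(u)=-12·0; sum ≡ 0  ⇒  +1.
(a,b)_11: α=3, u≡6; β=1, v≡1 (mod 11); (6|11)=-1, (1|11)=+1; sign (−1)^1·-1^1·+1^3 = +1.
(a,b)_23: α=3, u≡6; β=1, v≡12 (mod 23); (6|23)=+1, (12|23)=+1; sign (−1)^1·+1^1·+1^3 = -1.
(a,b)_13: α=4, u≡11; β=2, v≡11 (mod 13); (11|13)=-1, (11|13)=-1; sign (−1)^0·-1^2·-1^4 = +1.
(a,b)_3: α=6, u≡2; β=2, v≡1 (mod 3); (2|3)=-1, (1|3)=+1; sign (−1)^0·-1^2·+1^6 = +1.
(a,b)_37: α=2, u≡24; β=1, v≡12 (mod 37); (24|37)=-1, (12|37)=+1; sign (−1)^0·-1^1·+1^2 = -1.
(a,b)_∞: sgn(-2360743)=−, sgn(2817661)=+, so +1.
(a,b)_43: α=3, u≡16; β=1, v≡4 (mod 43); (16|43)=+1, (4|43)=+1; sign (−1)^1·+1^1·+1^3 = -1.
(a,b)_31: α=5, u≡25; β=2, v≡16 (mod 31); (25|31)=+1, (16|31)=+1; sign (−1)^0·+1^2·+1^5 = +1.
(a,b)_7: α=5, u≡1; β=1, v≡1 (mod 7); (1|7)=+1, (1|7)=+1; sign (−1)^1·+1^1·+1^5 = -1.
(a,b)_5: α=-4, u≡2; β=-2, v≡1 (mod 5); (2|5)=-1, (1|5)=+1; sign (−1)^0·-1^-2·+1^-4 = +1.
(a,b)_19: α=6, u≡6; β=2, v≡3 (mod 19); (6|19)=+1, (3|19)=-1; sign (−1)^0·+1^2·-1^6 = +1.
|Ram(-2360743, 2817661)| = 4, even; anisotropic at {7, 23, 37, 43}.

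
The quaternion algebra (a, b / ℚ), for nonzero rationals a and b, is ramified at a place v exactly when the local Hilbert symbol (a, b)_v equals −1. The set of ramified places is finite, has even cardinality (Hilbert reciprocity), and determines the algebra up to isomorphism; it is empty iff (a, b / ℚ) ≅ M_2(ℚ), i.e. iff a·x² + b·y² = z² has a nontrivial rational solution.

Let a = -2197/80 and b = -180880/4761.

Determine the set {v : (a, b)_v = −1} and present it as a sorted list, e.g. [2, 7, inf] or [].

(a, b) ≡ (-65, -11305) mod (ℚ^×)²; places V = {2, 3, 5, 7, 13, 17, 19, 23, ∞}.
(a,b)_23: α=0, u≡1; β=-2, v≡17 (mod 23); (1|23)=+1, (17|23)=-1; sign (−1)^0·+1^-2·-1^0 = +1.
(a,b)_5: α=-1, u≡3; β=1, v≡4 (mod 5); (3|5)=-1, (4|5)=+1; sign (−1)^0·-1^1·+1^-1 = -1.
(a,b)_17: α=0, u≡11; β=1, v≡2 (mod 17); (11|17)=-1, (2|17)=+1; sign (−1)^0·-1^1·+1^0 = -1.
(a,b)_3: α=0, u≡1; β=-2, v≡2 (mod 3); (1|3)=+1, (2|3)=-1; sign (−1)^0·+1^-2·-1^0 = +1.
(a,b)_∞: sgn(-65)=−, sgn(-11305)=−, so -1.
(a,b)_13: α=3, u≡6; β=0, v≡5 (mod 13); (6|13)=-1, (5|13)=-1; sign (−1)^0·-1^0·-1^3 = -1.
(a,b)_19: α=0, u≡16; β=1, v≡12 (mod 19); (16|19)=+1, (12|19)=-1; sign (−1)^0·+1^1·-1^0 = +1.
(a,b)_2: α=-4, β=4; u≡7, v≡7 (mod 8); ε(u)ε(v)=1·1, αω(v)=-4·0, βω(u)=4·0; sum ≡ 1  ⇒  -1.
(a,b)_7: α=0, u≡5; β=1, v≡4 (mod 7); (5|7)=-1, (4|7)=+1; sign (−1)^0·-1^1·+1^0 = -1.
(-65, -11305 / ℚ) ramifies at {2, 5, 7, 13, 17, ∞}: a division algebra.

[2, 5, 7, 13, 17, inf]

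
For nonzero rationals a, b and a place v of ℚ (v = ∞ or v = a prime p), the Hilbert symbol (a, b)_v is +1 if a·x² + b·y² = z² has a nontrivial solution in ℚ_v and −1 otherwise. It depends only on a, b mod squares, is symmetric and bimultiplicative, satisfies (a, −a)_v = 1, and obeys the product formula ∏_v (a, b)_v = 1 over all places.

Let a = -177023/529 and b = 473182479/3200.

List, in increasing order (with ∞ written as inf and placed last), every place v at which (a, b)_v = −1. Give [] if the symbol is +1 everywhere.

[7, 11]

(a, b) ≡ (-1463, 798) mod (ℚ^×)²; places V = {2, 3, 5, 7, 11, 19, 23, ∞}.
(a,b)_19: α=1, u≡15; β=1, v≡9 (mod 19); (15|19)=-1, (9|19)=+1; sign (−1)^1·-1^1·+1^1 = +1.
(a,b)_∞: sgn(-1463)=−, sgn(798)=+, so +1.
(a,b)_3: α=0, u≡1; β=5, v≡2 (mod 3); (1|3)=+1, (2|3)=-1; sign (−1)^0·+1^5·-1^0 = +1.
(a,b)_5: α=0, u≡3; β=-2, v≡3 (mod 5); (3|5)=-1, (3|5)=-1; sign (−1)^0·-1^-2·-1^0 = +1.
(a,b)_23: α=-2, u≡8; β=0, v≡2 (mod 23); (8|23)=+1, (2|23)=+1; sign (−1)^0·+1^0·+1^-2 = +1.
(a,b)_11: α=3, u≡10; β=4, v≡10 (mod 11); (10|11)=-1, (10|11)=-1; sign (−1)^0·-1^4·-1^3 = -1.
(a,b)_7: α=1, u≡4; β=1, v≡2 (mod 7); (4|7)=+1, (2|7)=+1; sign (−1)^1·+1^1·+1^1 = -1.
(a,b)_2: α=0, β=-7; u≡1, v≡7 (mod 8); ε(u)ε(v)=0·1, αω(v)=0·0, βω(u)=-7·0; sum ≡ 0  ⇒  +1.
|Ram(-1463, 798)| = 2, even; anisotropic at {7, 11}.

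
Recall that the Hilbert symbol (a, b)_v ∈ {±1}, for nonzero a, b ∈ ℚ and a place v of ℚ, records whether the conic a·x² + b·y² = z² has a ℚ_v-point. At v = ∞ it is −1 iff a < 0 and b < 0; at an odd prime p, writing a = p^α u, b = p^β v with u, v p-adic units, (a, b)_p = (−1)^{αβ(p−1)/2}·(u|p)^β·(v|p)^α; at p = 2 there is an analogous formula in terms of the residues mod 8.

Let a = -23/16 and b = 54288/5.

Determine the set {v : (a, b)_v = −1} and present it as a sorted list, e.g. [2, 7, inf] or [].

Mod squares: a ≡ -23, b ≡ 1885. Check v ∈ {∞, 2, 3, 5, 13, 23, 29}.
v=5: a=5^0·(≡2), b=5^-1·(≡3) mod 5; (2|5)=-1, (3|5)=-1; (−1)^{0·-1·2}·(-1)^-1·(-1)^0 = -1.
v=13: a=13^0·(≡1), b=13^1·(≡11) mod 13; (1|13)=+1, (11|13)=-1; (−1)^{0·1·6}·(+1)^1·(-1)^0 = +1.
v=∞: -23 < 0 and 1885 > 0  ⇒  (a,b)_∞ = +1.
v=3: a=3^0·(≡1), b=3^2·(≡1) mod 3; (1|3)=+1, (1|3)=+1; (−1)^{0·2·1}·(+1)^2·(+1)^0 = +1.
v=23: a=23^1·(≡10), b=23^0·(≡20) mod 23; (10|23)=-1, (20|23)=-1; (−1)^{1·0·11}·(-1)^0·(-1)^1 = -1.
v=2: v_2(a)=-4, v_2(b)=4; units ≡ 1, 5 (mod 8); ε·ε+αω+βω = 0·0+-4·1+4·0 ≡ 0  ⇒  (a,b)_2 = +1.
v=29: a=29^0·(≡4), b=29^1·(≡9) mod 29; (4|29)=+1, (9|29)=+1; (−1)^{0·1·14}·(+1)^1·(+1)^0 = +1.
Ram(-23, 1885) = {5, 23}; no ℚ_5-point on the conic.

[5, 23]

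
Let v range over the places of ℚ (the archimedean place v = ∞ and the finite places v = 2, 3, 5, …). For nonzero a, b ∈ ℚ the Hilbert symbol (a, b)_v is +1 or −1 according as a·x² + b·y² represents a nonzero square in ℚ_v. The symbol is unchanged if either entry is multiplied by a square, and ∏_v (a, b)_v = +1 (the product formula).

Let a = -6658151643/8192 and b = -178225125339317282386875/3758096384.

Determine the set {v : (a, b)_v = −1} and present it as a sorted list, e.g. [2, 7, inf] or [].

(a, b) ≡ (-374, -154) mod (ℚ^×)²; places V = {2, 3, 5, 7, 11, 13, 17, ∞}.
(a,b)_11: α=1, u≡6; β=3, v≡8 (mod 11); (6|11)=-1, (8|11)=-1; sign (−1)^1·-1^3·-1^1 = -1.
(a,b)_17: α=3, u≡11; β=4, v≡13 (mod 17); (11|17)=-1, (13|17)=+1; sign (−1)^0·-1^4·+1^3 = +1.
(a,b)_2: α=-13, β=-29; u≡5, v≡3 (mod 8); ε(u)ε(v)=0·1, αω(v)=-13·1, βω(u)=-29·1; sum ≡ 0  ⇒  +1.
(a,b)_5: α=0, u≡1; β=4, v≡4 (mod 5); (1|5)=+1, (4|5)=+1; sign (−1)^0·+1^4·+1^0 = +1.
(a,b)_3: α=6, u≡1; β=12, v≡2 (mod 3); (1|3)=+1, (2|3)=-1; sign (−1)^0·+1^12·-1^6 = +1.
(a,b)_∞: sgn(-374)=−, sgn(-154)=−, so -1.
(a,b)_7: α=0, u≡2; β=-1, v≡5 (mod 7); (2|7)=+1, (5|7)=-1; sign (−1)^0·+1^-1·-1^0 = +1.
(a,b)_13: α=2, u≡12; β=6, v≡11 (mod 13); (12|13)=+1, (11|13)=-1; sign (−1)^0·+1^6·-1^2 = +1.
Ram(-374, -154) = {11, ∞}; no ℚ_11-point on the conic.

[11, inf]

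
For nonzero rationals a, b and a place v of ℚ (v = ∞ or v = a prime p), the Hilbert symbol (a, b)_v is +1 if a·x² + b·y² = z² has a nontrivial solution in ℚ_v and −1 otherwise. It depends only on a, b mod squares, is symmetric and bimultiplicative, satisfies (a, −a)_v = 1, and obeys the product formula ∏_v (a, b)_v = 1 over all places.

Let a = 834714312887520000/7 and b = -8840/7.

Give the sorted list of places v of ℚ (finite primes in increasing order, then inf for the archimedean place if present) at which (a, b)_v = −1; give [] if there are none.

[2, 13]

(a, b) ≡ (21, -15470) mod (ℚ^×)²; places V = {2, 3, 5, 7, 13, 17, ∞}.
(a,b)_13: α=4, u≡5; β=1, v≡5 (mod 13); (5|13)=-1, (5|13)=-1; sign (−1)^0·-1^1·-1^4 = -1.
(a,b)_17: α=4, u≡1; β=1, v≡1 (mod 17); (1|17)=+1, (1|17)=+1; sign (−1)^0·+1^1·+1^4 = +1.
(a,b)_∞: sgn(21)=+, sgn(-15470)=−, so +1.
(a,b)_3: α=7, u≡1; β=0, v≡1 (mod 3); (1|3)=+1, (1|3)=+1; sign (−1)^0·+1^0·+1^7 = +1.
(a,b)_2: α=8, β=3; u≡5, v≡1 (mod 8); ε(u)ε(v)=0·0, αω(v)=8·0, βω(u)=3·1; sum ≡ 1  ⇒  -1.
(a,b)_7: α=-1, u≡5; β=-1, v≡1 (mod 7); (5|7)=-1, (1|7)=+1; sign (−1)^1·-1^-1·+1^-1 = +1.
(a,b)_5: α=4, u≡1; β=1, v≡1 (mod 5); (1|5)=+1, (1|5)=+1; sign (−1)^0·+1^1·+1^4 = +1.
(21, -15470 / ℚ) ramifies at {2, 13}: a division algebra.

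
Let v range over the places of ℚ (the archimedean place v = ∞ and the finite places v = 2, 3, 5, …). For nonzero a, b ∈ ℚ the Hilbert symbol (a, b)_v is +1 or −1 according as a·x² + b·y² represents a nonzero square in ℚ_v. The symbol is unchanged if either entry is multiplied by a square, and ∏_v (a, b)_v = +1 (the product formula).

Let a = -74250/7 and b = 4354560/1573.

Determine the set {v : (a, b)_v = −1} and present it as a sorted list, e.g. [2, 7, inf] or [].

[3, 5, 7, 11]

Mod squares: a ≡ -2310, b ≡ 2730. Check v ∈ {∞, 2, 3, 5, 7, 11, 13}.
v=∞: -2310 < 0 and 2730 > 0  ⇒  (a,b)_∞ = +1.
v=13: a=13^0·(≡12), b=13^-1·(≡7) mod 13; (12|13)=+1, (7|13)=-1; (−1)^{0·-1·6}·(+1)^-1·(-1)^0 = +1.
v=11: a=11^1·(≡10), b=11^-2·(≡6) mod 11; (10|11)=-1, (6|11)=-1; (−1)^{1·-2·5}·(-1)^-2·(-1)^1 = -1.
v=7: a=7^-1·(≡6), b=7^1·(≡5) mod 7; (6|7)=-1, (5|7)=-1; (−1)^{-1·1·3}·(-1)^1·(-1)^-1 = -1.
v=3: a=3^3·(≡1), b=3^5·(≡1) mod 3; (1|3)=+1, (1|3)=+1; (−1)^{3·5·1}·(+1)^5·(+1)^3 = -1.
v=2: v_2(a)=1, v_2(b)=9; units ≡ 5, 5 (mod 8); ε·ε+αω+βω = 0·0+1·1+9·1 ≡ 0  ⇒  (a,b)_2 = +1.
v=5: a=5^3·(≡3), b=5^1·(≡4) mod 5; (3|5)=-1, (4|5)=+1; (−1)^{3·1·2}·(-1)^1·(+1)^3 = -1.
(-2310, 2730 / ℚ) ramifies at {3, 5, 7, 11}: a division algebra.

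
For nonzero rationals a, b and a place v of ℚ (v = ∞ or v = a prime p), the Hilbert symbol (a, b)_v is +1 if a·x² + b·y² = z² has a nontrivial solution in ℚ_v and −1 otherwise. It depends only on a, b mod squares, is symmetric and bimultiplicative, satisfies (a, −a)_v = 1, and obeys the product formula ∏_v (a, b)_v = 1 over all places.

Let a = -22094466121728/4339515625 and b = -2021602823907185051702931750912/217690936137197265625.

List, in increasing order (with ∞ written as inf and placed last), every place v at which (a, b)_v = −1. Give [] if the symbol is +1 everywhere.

[2, inf]

(a, b) ≡ (-78, -3) mod (ℚ^×)²; places V = {2, 3, 5, 7, 11, 13, 17, 23, 31, ∞}.
(a,b)_23: α=0, u≡7; β=2, v≡17 (mod 23); (7|23)=-1, (17|23)=-1; sign (−1)^0·-1^2·-1^0 = +1.
(a,b)_∞: sgn(-78)=−, sgn(-3)=−, so -1.
(a,b)_5: α=-6, u≡3; β=-10, v≡2 (mod 5); (3|5)=-1, (2|5)=-1; sign (−1)^0·-1^-10·-1^-6 = +1.
(a,b)_2: α=17, β=34; u≡1, v≡5 (mod 8); ε(u)ε(v)=0·0, αω(v)=17·1, βω(u)=34·0; sum ≡ 1  ⇒  -1.
(a,b)_7: α=2, u≡6; β=6, v≡1 (mod 7); (6|7)=-1, (1|7)=+1; sign (−1)^0·-1^6·+1^2 = +1.
(a,b)_13: α=1, u≡7; β=0, v≡1 (mod 13); (7|13)=-1, (1|13)=+1; sign (−1)^0·-1^0·+1^1 = +1.
(a,b)_3: α=7, u≡1; β=17, v≡2 (mod 3); (1|3)=+1, (2|3)=-1; sign (−1)^1·+1^17·-1^7 = +1.
(a,b)_11: α=2, u≡6; β=4, v≡6 (mod 11); (6|11)=-1, (6|11)=-1; sign (−1)^0·-1^4·-1^2 = +1.
(a,b)_17: α=-2, u≡5; β=-6, v≡7 (mod 17); (5|17)=-1, (7|17)=-1; sign (−1)^0·-1^-6·-1^-2 = +1.
(a,b)_31: α=-2, u≡12; β=-4, v≡5 (mod 31); (12|31)=-1, (5|31)=+1; sign (−1)^0·-1^-4·+1^-2 = +1.
|Ram(-78, -3)| = 2, even; anisotropic at {2, ∞}.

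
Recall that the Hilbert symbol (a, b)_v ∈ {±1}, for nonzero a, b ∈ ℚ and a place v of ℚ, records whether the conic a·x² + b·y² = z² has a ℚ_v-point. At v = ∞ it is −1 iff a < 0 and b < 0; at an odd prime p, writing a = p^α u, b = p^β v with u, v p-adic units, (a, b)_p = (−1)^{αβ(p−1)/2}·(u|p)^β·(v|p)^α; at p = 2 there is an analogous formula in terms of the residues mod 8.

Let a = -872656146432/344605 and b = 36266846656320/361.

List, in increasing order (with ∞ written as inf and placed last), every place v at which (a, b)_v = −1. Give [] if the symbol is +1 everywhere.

[5, 7, 17, 23]

(a, b) ≡ (-561085, 5) mod (ℚ^×)²; places V = {2, 3, 5, 7, 17, 19, 23, 31, 41, ∞}.
(a,b)_∞: sgn(-561085)=−, sgn(5)=+, so +1.
(a,b)_19: α=0, u≡11; β=-2, v≡4 (mod 19); (11|19)=+1, (4|19)=+1; sign (−1)^0·+1^-2·+1^0 = +1.
(a,b)_5: α=-1, u≡3; β=1, v≡4 (mod 5); (3|5)=-1, (4|5)=+1; sign (−1)^0·-1^1·+1^-1 = -1.
(a,b)_23: α=1, u≡18; β=2, v≡10 (mod 23); (18|23)=+1, (10|23)=-1; sign (−1)^0·+1^2·-1^1 = -1.
(a,b)_2: α=12, β=6; u≡3, v≡5 (mod 8); ε(u)ε(v)=1·0, αω(v)=12·1, βω(u)=6·1; sum ≡ 0  ⇒  +1.
(a,b)_41: α=-3, u≡21; β=2, v≡39 (mod 41); (21|41)=+1, (39|41)=+1; sign (−1)^0·+1^2·+1^-3 = +1.
(a,b)_3: α=4, u≡2; β=2, v≡2 (mod 3); (2|3)=-1, (2|3)=-1; sign (−1)^0·-1^2·-1^4 = +1.
(a,b)_7: α=1, u≡4; β=2, v≡6 (mod 7); (4|7)=+1, (6|7)=-1; sign (−1)^0·+1^2·-1^1 = -1.
(a,b)_17: α=1, u≡8; β=2, v≡14 (mod 17); (8|17)=+1, (14|17)=-1; sign (−1)^0·+1^2·-1^1 = -1.
(a,b)_31: α=2, u≡17; β=0, v≡25 (mod 31); (17|31)=-1, (25|31)=+1; sign (−1)^0·-1^0·+1^2 = +1.
Ram(-561085, 5) = {5, 7, 17, 23}; no ℚ_5-point on the conic.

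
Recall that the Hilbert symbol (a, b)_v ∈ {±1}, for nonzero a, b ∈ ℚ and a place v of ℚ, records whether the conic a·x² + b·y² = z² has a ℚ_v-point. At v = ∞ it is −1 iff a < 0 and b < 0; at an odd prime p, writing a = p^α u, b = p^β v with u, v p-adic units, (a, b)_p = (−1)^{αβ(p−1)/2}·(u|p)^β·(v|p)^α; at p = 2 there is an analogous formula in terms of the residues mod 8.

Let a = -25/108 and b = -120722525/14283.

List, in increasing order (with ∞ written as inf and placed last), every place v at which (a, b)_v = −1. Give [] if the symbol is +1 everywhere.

Mod squares: a ≡ -3, b ≡ -1023. Check v ∈ {∞, 2, 3, 5, 7, 11, 17, 23, 31}.
v=∞: -3 < 0 and -1023 < 0  ⇒  (a,b)_∞ = -1.
v=23: a=23^0·(≡20), b=23^-2·(≡9) mod 23; (20|23)=-1, (9|23)=+1; (−1)^{0·-2·11}·(-1)^-2·(+1)^0 = +1.
v=3: a=3^-3·(≡2), b=3^-3·(≡1) mod 3; (2|3)=-1, (1|3)=+1; (−1)^{-3·-3·1}·(-1)^-3·(+1)^-3 = +1.
v=7: a=7^0·(≡1), b=7^2·(≡3) mod 7; (1|7)=+1, (3|7)=-1; (−1)^{0·2·3}·(+1)^2·(-1)^0 = +1.
v=31: a=31^0·(≡19), b=31^1·(≡3) mod 31; (19|31)=+1, (3|31)=-1; (−1)^{0·1·15}·(+1)^1·(-1)^0 = +1.
v=2: v_2(a)=-2, v_2(b)=0; units ≡ 5, 1 (mod 8); ε·ε+αω+βω = 0·0+-2·0+0·1 ≡ 0  ⇒  (a,b)_2 = +1.
v=5: a=5^2·(≡3), b=5^2·(≡3) mod 5; (3|5)=-1, (3|5)=-1; (−1)^{2·2·2}·(-1)^2·(-1)^2 = +1.
v=17: a=17^0·(≡10), b=17^2·(≡11) mod 17; (10|17)=-1, (11|17)=-1; (−1)^{0·2·8}·(-1)^2·(-1)^0 = +1.
v=11: a=11^0·(≡7), b=11^1·(≡7) mod 11; (7|11)=-1, (7|11)=-1; (−1)^{0·1·5}·(-1)^1·(-1)^0 = -1.
Ram(-3, -1023) = {11, ∞}; no ℚ_11-point on the conic.

[11, inf]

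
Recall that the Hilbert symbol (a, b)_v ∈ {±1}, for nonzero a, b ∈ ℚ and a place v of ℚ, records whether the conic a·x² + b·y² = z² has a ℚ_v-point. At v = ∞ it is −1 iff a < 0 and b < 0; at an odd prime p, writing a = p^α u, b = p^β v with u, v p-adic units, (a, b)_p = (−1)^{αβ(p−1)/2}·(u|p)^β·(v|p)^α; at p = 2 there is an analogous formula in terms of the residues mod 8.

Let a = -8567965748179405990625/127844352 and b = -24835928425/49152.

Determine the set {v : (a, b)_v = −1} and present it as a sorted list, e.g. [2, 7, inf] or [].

[7, 11, 19, inf]

(a, b) ≡ (-1995, -6699) mod (ℚ^×)²; places V = {2, 3, 5, 7, 11, 17, 19, 23, 29, ∞}.
(a,b)_23: α=0, u≡2; β=2, v≡17 (mod 23); (2|23)=+1, (17|23)=-1; sign (−1)^0·+1^2·-1^0 = +1.
(a,b)_2: α=-14, β=-14; u≡5, v≡5 (mod 8); ε(u)ε(v)=0·0, αω(v)=-14·1, βω(u)=-14·1; sum ≡ 0  ⇒  +1.
(a,b)_11: α=0, u≡8; β=1, v≡6 (mod 11); (8|11)=-1, (6|11)=-1; sign (−1)^0·-1^1·-1^0 = -1.
(a,b)_19: α=1, u≡7; β=0, v≡12 (mod 19); (7|19)=+1, (12|19)=-1; sign (−1)^0·+1^0·-1^1 = -1.
(a,b)_17: α=-2, u≡7; β=0, v≡13 (mod 17); (7|17)=-1, (13|17)=+1; sign (−1)^0·-1^0·+1^-2 = +1.
(a,b)_3: α=-3, u≡1; β=-1, v≡2 (mod 3); (1|3)=+1, (2|3)=-1; sign (−1)^1·+1^-1·-1^-3 = +1.
(a,b)_∞: sgn(-1995)=−, sgn(-6699)=−, so -1.
(a,b)_7: α=3, u≡1; β=1, v≡4 (mod 7); (1|7)=+1, (4|7)=+1; sign (−1)^1·+1^1·+1^3 = -1.
(a,b)_5: α=5, u≡4; β=2, v≡4 (mod 5); (4|5)=+1, (4|5)=+1; sign (−1)^0·+1^2·+1^5 = +1.
(a,b)_29: α=10, u≡28; β=3, v≡16 (mod 29); (28|29)=+1, (16|29)=+1; sign (−1)^0·+1^3·+1^10 = +1.
|Ram(-1995, -6699)| = 4, even; anisotropic at {7, 11, 19, ∞}.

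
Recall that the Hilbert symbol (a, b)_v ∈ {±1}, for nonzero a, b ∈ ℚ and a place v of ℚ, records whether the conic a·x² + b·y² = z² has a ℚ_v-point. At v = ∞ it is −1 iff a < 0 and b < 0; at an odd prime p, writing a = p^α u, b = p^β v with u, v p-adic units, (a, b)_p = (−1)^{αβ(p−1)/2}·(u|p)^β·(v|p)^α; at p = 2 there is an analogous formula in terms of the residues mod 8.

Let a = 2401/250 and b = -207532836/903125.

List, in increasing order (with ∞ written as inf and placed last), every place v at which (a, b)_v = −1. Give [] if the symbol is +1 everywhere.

[2, 5]

(a, b) ≡ (10, -5) mod (ℚ^×)²; places V = {2, 3, 5, 7, 17, ∞}.
(a,b)_5: α=-3, u≡3; β=-5, v≡1 (mod 5); (3|5)=-1, (1|5)=+1; sign (−1)^0·-1^-5·+1^-3 = -1.
(a,b)_17: α=0, u≡6; β=-2, v≡5 (mod 17); (6|17)=-1, (5|17)=-1; sign (−1)^0·-1^-2·-1^0 = +1.
(a,b)_3: α=0, u≡1; β=2, v≡1 (mod 3); (1|3)=+1, (1|3)=+1; sign (−1)^0·+1^2·+1^0 = +1.
(a,b)_∞: sgn(10)=+, sgn(-5)=−, so +1.
(a,b)_2: α=-1, β=2; u≡5, v≡3 (mod 8); ε(u)ε(v)=0·1, αω(v)=-1·1, βω(u)=2·1; sum ≡ 1  ⇒  -1.
(a,b)_7: α=4, u≡3; β=8, v≡1 (mod 7); (3|7)=-1, (1|7)=+1; sign (−1)^0·-1^8·+1^4 = +1.
Ram(10, -5) = {2, 5}; no ℚ_2-point on the conic.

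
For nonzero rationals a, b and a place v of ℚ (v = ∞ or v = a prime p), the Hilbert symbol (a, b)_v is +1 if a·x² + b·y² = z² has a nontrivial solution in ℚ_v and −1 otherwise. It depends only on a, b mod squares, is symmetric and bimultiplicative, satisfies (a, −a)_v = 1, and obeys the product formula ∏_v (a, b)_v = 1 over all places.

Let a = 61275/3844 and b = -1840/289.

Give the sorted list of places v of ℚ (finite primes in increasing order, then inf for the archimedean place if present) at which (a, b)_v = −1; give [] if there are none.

(a, b) ≡ (2451, -115) mod (ℚ^×)²; places V = {2, 3, 5, 17, 19, 23, 31, 43, ∞}.
(a,b)_2: α=-2, β=4; u≡3, v≡5 (mod 8); ε(u)ε(v)=1·0, αω(v)=-2·1, βω(u)=4·1; sum ≡ 0  ⇒  +1.
(a,b)_43: α=1, u≡13; β=0, v≡10 (mod 43); (13|43)=+1, (10|43)=+1; sign (−1)^0·+1^0·+1^1 = +1.
(a,b)_5: α=2, u≡4; β=1, v≡3 (mod 5); (4|5)=+1, (3|5)=-1; sign (−1)^0·+1^1·-1^2 = +1.
(a,b)_31: α=-2, u≡28; β=0, v≡2 (mod 31); (28|31)=+1, (2|31)=+1; sign (−1)^0·+1^0·+1^-2 = +1.
(a,b)_17: α=0, u≡12; β=-2, v≡13 (mod 17); (12|17)=-1, (13|17)=+1; sign (−1)^0·-1^-2·+1^0 = +1.
(a,b)_3: α=1, u≡1; β=0, v≡2 (mod 3); (1|3)=+1, (2|3)=-1; sign (−1)^0·+1^0·-1^1 = -1.
(a,b)_23: α=0, u≡1; β=1, v≡8 (mod 23); (1|23)=+1, (8|23)=+1; sign (−1)^0·+1^1·+1^0 = +1.
(a,b)_19: α=1, u≡15; β=0, v≡15 (mod 19); (15|19)=-1, (15|19)=-1; sign (−1)^0·-1^0·-1^1 = -1.
(a,b)_∞: sgn(2451)=+, sgn(-115)=−, so +1.
(2451, -115 / ℚ) ramifies at {3, 19}: a division algebra.

[3, 19]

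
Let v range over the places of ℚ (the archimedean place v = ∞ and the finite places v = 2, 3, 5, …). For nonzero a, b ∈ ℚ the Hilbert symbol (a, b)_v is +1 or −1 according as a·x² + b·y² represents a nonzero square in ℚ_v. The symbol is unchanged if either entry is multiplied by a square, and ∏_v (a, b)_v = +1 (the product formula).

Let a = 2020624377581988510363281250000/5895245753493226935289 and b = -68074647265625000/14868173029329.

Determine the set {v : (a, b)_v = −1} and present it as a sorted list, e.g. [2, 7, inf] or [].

[2, 5, 17, 19]

(a, b) ≡ (2717, -293930) mod (ℚ^×)²; places V = {2, 3, 5, 7, 11, 13, 17, 19, 23, 29, 31, 37, 41, 47, ∞}.
(a,b)_23: α=-2, u≡2; β=-2, v≡10 (mod 23); (2|23)=+1, (10|23)=-1; sign (−1)^0·+1^-2·-1^-2 = +1.
(a,b)_13: α=3, u≡1; β=1, v≡10 (mod 13); (1|13)=+1, (10|13)=+1; sign (−1)^0·+1^1·+1^3 = +1.
(a,b)_29: α=-2, u≡9; β=-2, v≡15 (mod 29); (9|29)=+1, (15|29)=-1; sign (−1)^0·+1^-2·-1^-2 = +1.
(a,b)_7: α=4, u≡2; β=3, v≡5 (mod 7); (2|7)=+1, (5|7)=-1; sign (−1)^0·+1^3·-1^4 = +1.
(a,b)_11: α=5, u≡1; β=2, v≡5 (mod 11); (1|11)=+1, (5|11)=+1; sign (−1)^0·+1^2·+1^5 = +1.
(a,b)_31: α=-2, u≡16; β=0, v≡30 (mod 31); (16|31)=+1, (30|31)=-1; sign (−1)^0·+1^0·-1^-2 = +1.
(a,b)_∞: sgn(2717)=+, sgn(-293930)=−, so +1.
(a,b)_37: α=2, u≡25; β=0, v≡35 (mod 37); (25|37)=+1, (35|37)=-1; sign (−1)^0·+1^0·-1^2 = +1.
(a,b)_2: α=4, β=3; u≡5, v≡3 (mod 8); ε(u)ε(v)=0·1, αω(v)=4·1, βω(u)=3·1; sum ≡ 1  ⇒  -1.
(a,b)_5: α=12, u≡2; β=11, v≡1 (mod 5); (2|5)=-1, (1|5)=+1; sign (−1)^0·-1^11·+1^12 = -1.
(a,b)_19: α=1, u≡10; β=1, v≡3 (mod 19); (10|19)=-1, (3|19)=-1; sign (−1)^1·-1^1·-1^1 = -1.
(a,b)_3: α=4, u≡2; β=-2, v≡1 (mod 3); (2|3)=-1, (1|3)=+1; sign (−1)^0·-1^-2·+1^4 = +1.
(a,b)_17: α=2, u≡12; β=1, v≡9 (mod 17); (12|17)=-1, (9|17)=+1; sign (−1)^0·-1^1·+1^2 = -1.
(a,b)_47: α=-4, u≡11; β=-2, v≡24 (mod 47); (11|47)=-1, (24|47)=+1; sign (−1)^0·-1^-2·+1^-4 = +1.
(a,b)_41: α=-4, u≡27; β=-2, v≡33 (mod 41); (27|41)=-1, (33|41)=+1; sign (−1)^0·-1^-2·+1^-4 = +1.
|Ram(2717, -293930)| = 4, even; anisotropic at {2, 5, 17, 19}.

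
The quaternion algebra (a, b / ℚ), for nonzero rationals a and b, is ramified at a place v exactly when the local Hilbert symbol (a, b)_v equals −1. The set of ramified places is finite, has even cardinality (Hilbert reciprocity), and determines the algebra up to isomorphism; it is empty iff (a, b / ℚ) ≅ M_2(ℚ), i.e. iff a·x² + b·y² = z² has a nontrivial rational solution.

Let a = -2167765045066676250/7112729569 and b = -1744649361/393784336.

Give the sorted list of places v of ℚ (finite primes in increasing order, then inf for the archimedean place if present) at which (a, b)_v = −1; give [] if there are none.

[2, 3, 23, inf]

(a, b) ≡ (-138, -1) mod (ℚ^×)²; places V = {2, 3, 5, 7, 11, 13, 17, 23, 41, ∞}.
(a,b)_7: α=0, u≡1; β=2, v≡5 (mod 7); (1|7)=+1, (5|7)=-1; sign (−1)^0·+1^2·-1^0 = +1.
(a,b)_23: α=5, u≡10; β=0, v≡11 (mod 23); (10|23)=-1, (11|23)=-1; sign (−1)^0·-1^0·-1^5 = -1.
(a,b)_41: α=-2, u≡24; β=-2, v≡1 (mod 41); (24|41)=-1, (1|41)=+1; sign (−1)^0·-1^-2·+1^-2 = +1.
(a,b)_17: α=-2, u≡16; β=2, v≡9 (mod 17); (16|17)=+1, (9|17)=+1; sign (−1)^0·+1^2·+1^-2 = +1.
(a,b)_5: α=4, u≡2; β=0, v≡4 (mod 5); (2|5)=-1, (4|5)=+1; sign (−1)^0·-1^0·+1^4 = +1.
(a,b)_2: α=1, β=-4; u≡3, v≡7 (mod 8); ε(u)ε(v)=1·1, αω(v)=1·0, βω(u)=-4·1; sum ≡ 1  ⇒  -1.
(a,b)_∞: sgn(-138)=−, sgn(-1)=−, so -1.
(a,b)_11: α=-4, u≡5; β=-4, v≡7 (mod 11); (5|11)=+1, (7|11)=-1; sign (−1)^0·+1^-4·-1^-4 = +1.
(a,b)_3: α=13, u≡2; β=6, v≡2 (mod 3); (2|3)=-1, (2|3)=-1; sign (−1)^0·-1^6·-1^13 = -1.
(a,b)_13: α=2, u≡8; β=2, v≡10 (mod 13); (8|13)=-1, (10|13)=+1; sign (−1)^0·-1^2·+1^2 = +1.
(-138, -1 / ℚ) ramifies at {2, 3, 23, ∞}: a division algebra.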